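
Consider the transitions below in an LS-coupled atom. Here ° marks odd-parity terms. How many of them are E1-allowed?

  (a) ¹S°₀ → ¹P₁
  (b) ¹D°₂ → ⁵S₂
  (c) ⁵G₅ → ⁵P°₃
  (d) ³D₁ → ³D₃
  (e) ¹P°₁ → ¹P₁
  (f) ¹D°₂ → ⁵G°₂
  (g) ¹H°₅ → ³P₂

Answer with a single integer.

2

(a) allowed
(b) forbidden (ΔS, ΔL fail)
(c) forbidden (ΔL, ΔJ fail)
(d) forbidden (parity, ΔJ fail)
(e) allowed
(f) forbidden (parity, ΔS, ΔL fail)
(g) forbidden (ΔS, ΔL, ΔJ fail)
Total allowed: 2 of 7.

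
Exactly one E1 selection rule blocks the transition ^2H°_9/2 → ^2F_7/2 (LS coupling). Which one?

the ΔL = 0, ±1 rule

Parity must change: odd → even — ok.
ΔS = 0: S: 1/2 → 1/2 — ok.
ΔL = 0, ±1 (not L=0↔0): L: 5 → 3, ΔL = -2 — fails.
ΔJ = 0, ±1 (not J=0↔0): J: 9/2 → 7/2, ΔJ = -1 — ok.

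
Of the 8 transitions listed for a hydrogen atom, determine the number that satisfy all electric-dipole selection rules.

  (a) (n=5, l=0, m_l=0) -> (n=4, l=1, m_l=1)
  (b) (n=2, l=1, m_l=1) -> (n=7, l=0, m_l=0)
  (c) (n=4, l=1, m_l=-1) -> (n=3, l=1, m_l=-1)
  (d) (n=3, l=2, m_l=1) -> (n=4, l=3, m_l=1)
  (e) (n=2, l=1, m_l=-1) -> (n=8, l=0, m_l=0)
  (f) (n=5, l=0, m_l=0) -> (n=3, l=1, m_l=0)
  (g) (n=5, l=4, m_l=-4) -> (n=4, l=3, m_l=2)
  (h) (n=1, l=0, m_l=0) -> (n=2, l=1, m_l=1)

6

(a) allowed
(b) allowed
(c) forbidden — Δl = +0 (E1 requires Δl = ±1)
(d) allowed
(e) allowed
(f) allowed
(g) forbidden — Δm_l = +6 (E1 requires Δm_l = 0, ±1)
(h) allowed
Total allowed: 6 of 8.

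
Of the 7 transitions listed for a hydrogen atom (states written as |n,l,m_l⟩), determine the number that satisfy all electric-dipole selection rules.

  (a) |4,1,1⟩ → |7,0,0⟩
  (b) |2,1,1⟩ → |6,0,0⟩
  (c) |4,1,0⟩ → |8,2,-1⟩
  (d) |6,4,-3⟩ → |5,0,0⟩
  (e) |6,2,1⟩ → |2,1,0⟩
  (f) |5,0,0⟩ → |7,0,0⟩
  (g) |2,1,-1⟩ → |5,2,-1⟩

5

(a) allowed
(b) allowed
(c) allowed
(d) forbidden — Δl = -4 (E1 requires Δl = ±1); Δm_l = +3 (E1 requires Δm_l = 0, ±1)
(e) allowed
(f) forbidden — Δl = +0 (E1 requires Δl = ±1)
(g) allowed
Total allowed: 5 of 7.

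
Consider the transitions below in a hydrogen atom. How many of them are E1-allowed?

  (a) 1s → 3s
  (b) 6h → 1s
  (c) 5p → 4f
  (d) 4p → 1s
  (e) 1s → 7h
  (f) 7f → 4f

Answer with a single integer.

(a) forbidden — Δl = +0 (E1 requires Δl = ±1)
(b) forbidden — Δl = -5 (E1 requires Δl = ±1)
(c) forbidden — Δl = +2 (E1 requires Δl = ±1)
(d) allowed
(e) forbidden — Δl = +5 (E1 requires Δl = ±1)
(f) forbidden — Δl = +0 (E1 requires Δl = ±1)
Total allowed: 1 of 6.

1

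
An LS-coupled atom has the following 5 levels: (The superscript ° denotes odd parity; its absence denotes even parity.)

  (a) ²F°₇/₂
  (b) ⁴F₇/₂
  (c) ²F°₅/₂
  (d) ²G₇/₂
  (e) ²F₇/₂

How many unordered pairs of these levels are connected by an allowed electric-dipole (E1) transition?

(a)–(b): forbidden (ΔS).
(a)–(c): forbidden (parity).
(a)–(d): allowed.
(a)–(e): allowed.
(b)–(c): forbidden (ΔS).
(b)–(d): forbidden (parity, ΔS).
(b)–(e): forbidden (parity, ΔS).
(c)–(d): allowed.
(c)–(e): allowed.
(d)–(e): forbidden (parity).
Allowed pairs: 4 of 10.

4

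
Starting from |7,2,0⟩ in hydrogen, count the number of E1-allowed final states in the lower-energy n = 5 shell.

E1 requires Δl = ±1, so l_f ∈ {1, 3}; with 0 ≤ l_f ≤ n_f−1 = 4, the allowed l_f values are {1, 3}.
For l_f = 1: m_f ∈ {m_i−1, m_i, m_i+1} ∩ [−1, 1] = {-1, 0, 1} → 3 states.
For l_f = 3: m_f ∈ {m_i−1, m_i, m_i+1} ∩ [−3, 3] = {-1, 0, 1} → 3 states.
Total: 6.

6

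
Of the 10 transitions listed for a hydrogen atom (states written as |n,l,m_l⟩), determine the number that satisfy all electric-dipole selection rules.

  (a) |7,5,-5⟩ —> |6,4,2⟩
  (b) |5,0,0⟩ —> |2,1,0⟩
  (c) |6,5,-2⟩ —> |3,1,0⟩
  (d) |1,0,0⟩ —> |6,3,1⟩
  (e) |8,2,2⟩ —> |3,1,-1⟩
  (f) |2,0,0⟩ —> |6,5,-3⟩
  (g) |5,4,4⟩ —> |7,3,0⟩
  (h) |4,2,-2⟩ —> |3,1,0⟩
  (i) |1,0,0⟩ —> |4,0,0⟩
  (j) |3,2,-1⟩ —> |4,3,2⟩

1

(a) forbidden — Δm_l = +7 (E1 requires Δm_l = 0, ±1)
(b) allowed
(c) forbidden — Δl = -4 (E1 requires Δl = ±1); Δm_l = +2 (E1 requires Δm_l = 0, ±1)
(d) forbidden — Δl = +3 (E1 requires Δl = ±1)
(e) forbidden — Δm_l = -3 (E1 requires Δm_l = 0, ±1)
(f) forbidden — Δl = +5 (E1 requires Δl = ±1); Δm_l = -3 (E1 requires Δm_l = 0, ±1)
(g) forbidden — Δm_l = -4 (E1 requires Δm_l = 0, ±1)
(h) forbidden — Δm_l = +2 (E1 requires Δm_l = 0, ±1)
(i) forbidden — Δl = +0 (E1 requires Δl = ±1)
(j) forbidden — Δm_l = +3 (E1 requires Δm_l = 0, ±1)
Total allowed: 1 of 10.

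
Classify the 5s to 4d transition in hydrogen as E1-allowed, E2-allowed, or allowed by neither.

Δl = 2 − 0 = +2; l_i + l_f = 2.
E1 (Δl = ±1): not satisfied.
E2 (Δl = 0,±2, l_i+l_f ≥ 2): satisfied.

E2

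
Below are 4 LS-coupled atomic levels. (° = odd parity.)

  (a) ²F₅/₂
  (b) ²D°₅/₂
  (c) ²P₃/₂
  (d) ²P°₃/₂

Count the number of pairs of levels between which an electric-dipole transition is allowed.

3

(a)–(b): allowed.
(a)–(c): forbidden (parity, ΔL).
(a)–(d): forbidden (ΔL).
(b)–(c): allowed.
(b)–(d): forbidden (parity).
(c)–(d): allowed.
Allowed pairs: 3 of 6.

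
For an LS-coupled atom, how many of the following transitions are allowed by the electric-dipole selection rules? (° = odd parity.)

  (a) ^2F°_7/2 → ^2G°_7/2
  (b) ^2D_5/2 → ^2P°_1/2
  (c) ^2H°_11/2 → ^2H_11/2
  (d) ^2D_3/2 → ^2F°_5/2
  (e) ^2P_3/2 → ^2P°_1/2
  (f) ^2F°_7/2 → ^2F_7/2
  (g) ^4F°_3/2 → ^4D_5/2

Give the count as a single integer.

5

(a) forbidden (parity fails)
(b) forbidden (ΔJ fails)
(c) allowed
(d) allowed
(e) allowed
(f) allowed
(g) allowed
Total allowed: 5 of 7.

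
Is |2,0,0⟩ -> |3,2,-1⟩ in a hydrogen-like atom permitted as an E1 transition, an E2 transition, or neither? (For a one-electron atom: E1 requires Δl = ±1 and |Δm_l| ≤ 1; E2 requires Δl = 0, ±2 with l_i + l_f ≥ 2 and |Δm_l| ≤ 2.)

E2

Δl = 2 − 0 = +2; l_i + l_f = 2.
Δm_l = -1.
E1 (Δl = ±1, |Δm_l| ≤ 1): not satisfied.
E2 (Δl = 0,±2, l_i+l_f ≥ 2, |Δm_l| ≤ 2): satisfied.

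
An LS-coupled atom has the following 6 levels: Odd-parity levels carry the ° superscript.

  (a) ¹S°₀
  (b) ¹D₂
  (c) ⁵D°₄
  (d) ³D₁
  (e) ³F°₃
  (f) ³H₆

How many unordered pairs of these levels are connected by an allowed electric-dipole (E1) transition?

(a)–(b): forbidden (ΔL, ΔJ).
(a)–(c): forbidden (parity, ΔS, ΔL, ΔJ).
(a)–(d): forbidden (ΔS, ΔL).
(a)–(e): forbidden (parity, ΔS, ΔL, ΔJ).
(a)–(f): forbidden (ΔS, ΔL, ΔJ).
(b)–(c): forbidden (ΔS, ΔJ).
(b)–(d): forbidden (parity, ΔS).
(b)–(e): forbidden (ΔS).
(b)–(f): forbidden (parity, ΔS, ΔL, ΔJ).
(c)–(d): forbidden (ΔS, ΔJ).
(c)–(e): forbidden (parity, ΔS).
(c)–(f): forbidden (ΔS, ΔL, ΔJ).
(d)–(e): forbidden (ΔJ).
(d)–(f): forbidden (parity, ΔL, ΔJ).
(e)–(f): forbidden (ΔL, ΔJ).
Allowed pairs: 0 of 15.

0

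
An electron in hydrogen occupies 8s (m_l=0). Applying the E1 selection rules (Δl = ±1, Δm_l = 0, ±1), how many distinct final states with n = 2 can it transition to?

E1 requires Δl = ±1, so l_f ∈ {-1, 1}; with 0 ≤ l_f ≤ n_f−1 = 1, the allowed l_f values are {1}.
For l_f = 1: m_f ∈ {m_i−1, m_i, m_i+1} ∩ [−1, 1] = {-1, 0, 1} → 3 states.
Total: 3.

3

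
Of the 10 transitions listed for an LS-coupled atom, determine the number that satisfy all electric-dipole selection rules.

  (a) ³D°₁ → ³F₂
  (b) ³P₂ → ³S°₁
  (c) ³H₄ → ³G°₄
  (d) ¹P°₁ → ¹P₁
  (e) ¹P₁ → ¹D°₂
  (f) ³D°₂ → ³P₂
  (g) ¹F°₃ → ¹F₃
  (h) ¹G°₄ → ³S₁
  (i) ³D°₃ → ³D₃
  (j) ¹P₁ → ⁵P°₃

(a) allowed
(b) allowed
(c) allowed
(d) allowed
(e) allowed
(f) allowed
(g) allowed
(h) forbidden (ΔS, ΔL, ΔJ fail)
(i) allowed
(j) forbidden (ΔS, ΔJ fail)
Total allowed: 8 of 10.

8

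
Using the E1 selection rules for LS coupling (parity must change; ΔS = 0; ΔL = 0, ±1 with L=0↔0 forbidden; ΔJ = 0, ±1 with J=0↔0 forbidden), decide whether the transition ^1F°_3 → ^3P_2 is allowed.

forbidden

ΔL = 0, ±1 (not L=0↔0): L: 3 → 1, ΔL = -2 — violated.
Parity must change: odd → even — satisfied.
ΔJ = 0, ±1 (not J=0↔0): J: 3 → 2, ΔJ = -1 — satisfied.
ΔS = 0: S: 0 → 1 — violated.
Rule(s) violated: ΔS, ΔL.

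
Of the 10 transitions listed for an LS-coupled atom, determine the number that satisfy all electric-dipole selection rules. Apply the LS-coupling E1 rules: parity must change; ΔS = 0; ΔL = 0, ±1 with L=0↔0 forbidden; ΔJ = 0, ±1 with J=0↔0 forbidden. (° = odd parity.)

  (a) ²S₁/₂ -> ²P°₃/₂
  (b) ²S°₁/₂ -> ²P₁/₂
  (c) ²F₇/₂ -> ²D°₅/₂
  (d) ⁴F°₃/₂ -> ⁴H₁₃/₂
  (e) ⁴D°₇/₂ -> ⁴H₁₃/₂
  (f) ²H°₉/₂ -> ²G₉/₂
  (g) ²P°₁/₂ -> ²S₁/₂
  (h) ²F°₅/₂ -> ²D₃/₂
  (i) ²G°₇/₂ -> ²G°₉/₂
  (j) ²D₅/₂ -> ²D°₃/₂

(a) allowed
(b) allowed
(c) allowed
(d) forbidden (ΔL, ΔJ fail)
(e) forbidden (ΔL, ΔJ fail)
(f) allowed
(g) allowed
(h) allowed
(i) forbidden (parity fails)
(j) allowed
Total allowed: 7 of 10.

7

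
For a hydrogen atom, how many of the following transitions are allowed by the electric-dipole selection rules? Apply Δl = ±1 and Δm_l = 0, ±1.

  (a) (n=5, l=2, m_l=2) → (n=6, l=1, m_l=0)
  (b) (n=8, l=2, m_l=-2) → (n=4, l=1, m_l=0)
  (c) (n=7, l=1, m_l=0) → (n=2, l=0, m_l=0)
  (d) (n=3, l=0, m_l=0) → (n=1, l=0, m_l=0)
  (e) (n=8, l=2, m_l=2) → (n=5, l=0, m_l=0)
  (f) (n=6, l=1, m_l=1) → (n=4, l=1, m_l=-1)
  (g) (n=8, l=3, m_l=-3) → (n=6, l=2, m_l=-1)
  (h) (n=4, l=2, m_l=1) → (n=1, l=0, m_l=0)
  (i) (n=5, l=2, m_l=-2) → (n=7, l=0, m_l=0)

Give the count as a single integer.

(a) forbidden — Δm_l = -2 (E1 requires Δm_l = 0, ±1)
(b) forbidden — Δm_l = +2 (E1 requires Δm_l = 0, ±1)
(c) allowed
(d) forbidden — Δl = +0 (E1 requires Δl = ±1)
(e) forbidden — Δl = -2 (E1 requires Δl = ±1); Δm_l = -2 (E1 requires Δm_l = 0, ±1)
(f) forbidden — Δl = +0 (E1 requires Δl = ±1); Δm_l = -2 (E1 requires Δm_l = 0, ±1)
(g) forbidden — Δm_l = +2 (E1 requires Δm_l = 0, ±1)
(h) forbidden — Δl = -2 (E1 requires Δl = ±1)
(i) forbidden — Δl = -2 (E1 requires Δl = ±1); Δm_l = +2 (E1 requires Δm_l = 0, ±1)
Total allowed: 1 of 9.

1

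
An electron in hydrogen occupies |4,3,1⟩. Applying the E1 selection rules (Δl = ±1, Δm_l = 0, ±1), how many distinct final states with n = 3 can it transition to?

E1 requires Δl = ±1, so l_f ∈ {2, 4}; with 0 ≤ l_f ≤ n_f−1 = 2, the allowed l_f values are {2}.
For l_f = 2: m_f ∈ {m_i−1, m_i, m_i+1} ∩ [−2, 2] = {0, 1, 2} → 3 states.
Total: 3.

3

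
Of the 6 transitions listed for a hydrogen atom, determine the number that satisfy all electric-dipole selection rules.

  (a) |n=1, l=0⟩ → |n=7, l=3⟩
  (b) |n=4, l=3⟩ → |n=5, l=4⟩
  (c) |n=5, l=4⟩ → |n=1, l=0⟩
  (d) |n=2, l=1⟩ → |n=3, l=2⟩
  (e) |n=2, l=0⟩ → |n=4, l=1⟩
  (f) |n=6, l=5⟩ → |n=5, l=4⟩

(a) forbidden — Δl = +3 (E1 requires Δl = ±1)
(b) allowed
(c) forbidden — Δl = -4 (E1 requires Δl = ±1)
(d) allowed
(e) allowed
(f) allowed
Total allowed: 4 of 6.

4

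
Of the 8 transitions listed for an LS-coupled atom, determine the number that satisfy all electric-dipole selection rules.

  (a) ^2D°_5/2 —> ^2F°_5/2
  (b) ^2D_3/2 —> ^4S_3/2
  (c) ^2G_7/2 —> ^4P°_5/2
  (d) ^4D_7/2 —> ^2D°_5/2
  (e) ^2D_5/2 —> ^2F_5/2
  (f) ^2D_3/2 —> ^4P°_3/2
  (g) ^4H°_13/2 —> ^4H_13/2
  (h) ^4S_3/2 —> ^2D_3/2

(a) forbidden (parity fails)
(b) forbidden (parity, ΔS, ΔL fail)
(c) forbidden (ΔS, ΔL fail)
(d) forbidden (ΔS fails)
(e) forbidden (parity fails)
(f) forbidden (ΔS fails)
(g) allowed
(h) forbidden (parity, ΔS, ΔL fail)
Total allowed: 1 of 8.

1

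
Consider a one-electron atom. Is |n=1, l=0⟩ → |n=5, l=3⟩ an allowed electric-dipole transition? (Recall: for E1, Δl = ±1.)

forbidden

Initial l = 0, final l = 3, so Δl = +3. E1 requires Δl = ±1: violated.
The transition is electric-dipole forbidden.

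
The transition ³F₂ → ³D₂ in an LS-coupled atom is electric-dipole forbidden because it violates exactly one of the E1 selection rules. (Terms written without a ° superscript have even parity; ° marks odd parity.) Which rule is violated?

Parity must change: even → even — fails.
ΔS = 0: S: 1 → 1 — passes.
ΔL = 0, ±1 (not L=0↔0): L: 3 → 2, ΔL = -1 — passes.
ΔJ = 0, ±1 (not J=0↔0): J: 2 → 2, ΔJ = +0 — passes.

parity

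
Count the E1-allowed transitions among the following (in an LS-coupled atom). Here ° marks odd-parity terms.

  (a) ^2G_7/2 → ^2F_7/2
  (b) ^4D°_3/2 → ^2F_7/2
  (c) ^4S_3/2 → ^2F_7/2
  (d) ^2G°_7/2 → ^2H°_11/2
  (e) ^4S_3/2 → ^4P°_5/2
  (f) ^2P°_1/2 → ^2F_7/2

1

(a) forbidden (parity fails)
(b) forbidden (ΔS, ΔJ fail)
(c) forbidden (parity, ΔS, ΔL, ΔJ fail)
(d) forbidden (parity, ΔJ fail)
(e) allowed
(f) forbidden (ΔL, ΔJ fail)
Total allowed: 1 of 6.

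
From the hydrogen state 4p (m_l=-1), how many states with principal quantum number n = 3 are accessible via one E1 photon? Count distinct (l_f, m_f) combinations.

4

E1 requires Δl = ±1, so l_f ∈ {0, 2}; with 0 ≤ l_f ≤ n_f−1 = 2, the allowed l_f values are {0, 2}.
For l_f = 0: m_f ∈ {m_i−1, m_i, m_i+1} ∩ [−0, 0] = {0} → 1 state.
For l_f = 2: m_f ∈ {m_i−1, m_i, m_i+1} ∩ [−2, 2] = {-2, -1, 0} → 3 states.
Total: 4.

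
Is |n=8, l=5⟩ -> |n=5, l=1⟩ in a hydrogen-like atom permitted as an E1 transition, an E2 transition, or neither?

Δl = 1 − 5 = -4; l_i + l_f = 6.
E1 (Δl = ±1): not satisfied.
E2 (Δl = 0,±2, l_i+l_f ≥ 2): not satisfied.

neither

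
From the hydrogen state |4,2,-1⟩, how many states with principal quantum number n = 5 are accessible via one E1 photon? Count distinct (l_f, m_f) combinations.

E1 requires Δl = ±1, so l_f ∈ {1, 3}; with 0 ≤ l_f ≤ n_f−1 = 4, the allowed l_f values are {1, 3}.
For l_f = 1: m_f ∈ {m_i−1, m_i, m_i+1} ∩ [−1, 1] = {-1, 0} → 2 states.
For l_f = 3: m_f ∈ {m_i−1, m_i, m_i+1} ∩ [−3, 3] = {-2, -1, 0} → 3 states.
Total: 5.

5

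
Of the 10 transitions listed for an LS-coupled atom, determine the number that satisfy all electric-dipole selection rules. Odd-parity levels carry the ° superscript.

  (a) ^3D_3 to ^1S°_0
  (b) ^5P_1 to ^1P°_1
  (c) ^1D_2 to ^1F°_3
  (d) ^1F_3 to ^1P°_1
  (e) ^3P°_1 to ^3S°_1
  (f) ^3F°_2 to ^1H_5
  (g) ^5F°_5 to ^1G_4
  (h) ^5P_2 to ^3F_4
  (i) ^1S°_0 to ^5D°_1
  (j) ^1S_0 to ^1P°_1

2

(a) forbidden (ΔS, ΔL, ΔJ fail)
(b) forbidden (ΔS fails)
(c) allowed
(d) forbidden (ΔL, ΔJ fail)
(e) forbidden (parity fails)
(f) forbidden (ΔS, ΔL, ΔJ fail)
(g) forbidden (ΔS fails)
(h) forbidden (parity, ΔS, ΔL, ΔJ fail)
(i) forbidden (parity, ΔS, ΔL fail)
(j) allowed
Total allowed: 2 of 10.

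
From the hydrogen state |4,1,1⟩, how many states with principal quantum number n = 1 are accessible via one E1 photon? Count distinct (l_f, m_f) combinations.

1

E1 requires Δl = ±1, so l_f ∈ {0, 2}; with 0 ≤ l_f ≤ n_f−1 = 0, the allowed l_f values are {0}.
For l_f = 0: m_f ∈ {m_i−1, m_i, m_i+1} ∩ [−0, 0] = {0} → 1 state.
Total: 1.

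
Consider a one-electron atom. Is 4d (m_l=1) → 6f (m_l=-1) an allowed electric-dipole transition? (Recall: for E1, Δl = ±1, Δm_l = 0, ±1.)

forbidden

Initial l = 2, final l = 3, so Δl = +1. E1 requires Δl = ±1: passes.
m_l: 1 → -1 (Δm_l = -2). |Δm_l| ≤ 1 fails.
The transition is electric-dipole forbidden.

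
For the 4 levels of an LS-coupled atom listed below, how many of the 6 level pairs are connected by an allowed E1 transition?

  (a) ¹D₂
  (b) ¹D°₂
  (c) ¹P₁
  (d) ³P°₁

(a)–(b): allowed.
(a)–(c): forbidden (parity).
(a)–(d): forbidden (ΔS).
(b)–(c): allowed.
(b)–(d): forbidden (parity, ΔS).
(c)–(d): forbidden (ΔS).
Allowed pairs: 2 of 6.

2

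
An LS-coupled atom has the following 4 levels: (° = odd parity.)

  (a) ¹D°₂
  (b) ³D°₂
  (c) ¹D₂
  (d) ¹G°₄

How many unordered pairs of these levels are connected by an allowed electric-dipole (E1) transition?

1

(a)–(b): forbidden (parity, ΔS).
(a)–(c): allowed.
(a)–(d): forbidden (parity, ΔL, ΔJ).
(b)–(c): forbidden (ΔS).
(b)–(d): forbidden (parity, ΔS, ΔL, ΔJ).
(c)–(d): forbidden (ΔL, ΔJ).
Allowed pairs: 1 of 6.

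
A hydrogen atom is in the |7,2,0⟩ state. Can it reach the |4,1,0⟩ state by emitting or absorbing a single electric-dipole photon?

allowed

Δl = 1 − 2 = -1; the E1 rule Δl = ±1 is ✓.
Δm_l = 0 − (0) = +0. E1 requires Δm_l = 0, ±1: ✓.
All E1 selection rules are satisfied.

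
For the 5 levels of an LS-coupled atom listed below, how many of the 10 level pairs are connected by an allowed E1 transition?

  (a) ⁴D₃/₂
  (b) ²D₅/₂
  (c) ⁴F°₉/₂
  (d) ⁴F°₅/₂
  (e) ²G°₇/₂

1

(a)–(b): forbidden (parity, ΔS).
(a)–(c): forbidden (ΔJ).
(a)–(d): allowed.
(a)–(e): forbidden (ΔS, ΔL, ΔJ).
(b)–(c): forbidden (ΔS, ΔJ).
(b)–(d): forbidden (ΔS).
(b)–(e): forbidden (ΔL).
(c)–(d): forbidden (parity, ΔJ).
(c)–(e): forbidden (parity, ΔS).
(d)–(e): forbidden (parity, ΔS).
Allowed pairs: 1 of 10.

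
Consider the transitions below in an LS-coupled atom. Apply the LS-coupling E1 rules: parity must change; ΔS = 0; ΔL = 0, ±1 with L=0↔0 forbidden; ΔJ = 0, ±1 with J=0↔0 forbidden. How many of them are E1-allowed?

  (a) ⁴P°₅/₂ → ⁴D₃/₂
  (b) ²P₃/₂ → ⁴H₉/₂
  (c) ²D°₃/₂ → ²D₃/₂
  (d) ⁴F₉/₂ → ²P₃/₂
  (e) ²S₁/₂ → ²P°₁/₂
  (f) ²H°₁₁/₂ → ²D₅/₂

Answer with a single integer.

(a) allowed
(b) forbidden (parity, ΔS, ΔL, ΔJ fail)
(c) allowed
(d) forbidden (parity, ΔS, ΔL, ΔJ fail)
(e) allowed
(f) forbidden (ΔL, ΔJ fail)
Total allowed: 3 of 6.

3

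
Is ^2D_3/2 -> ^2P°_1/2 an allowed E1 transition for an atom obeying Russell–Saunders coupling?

allowed

Reading off the term symbols: S 1/2→1/2, L 2→1, J 3/2→1/2, parity even→odd.
Parity must change: even → odd — ✓.
ΔS = 0: S: 1/2 → 1/2 — ✓.
ΔL = 0, ±1 (not L=0↔0): L: 2 → 1, ΔL = -1 — ✓.
ΔJ = 0, ±1 (not J=0↔0): J: 3/2 → 1/2, ΔJ = -1 — ✓.
All four E1 rules are satisfied.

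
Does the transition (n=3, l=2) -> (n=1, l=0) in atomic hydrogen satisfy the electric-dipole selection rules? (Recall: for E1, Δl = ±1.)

Initial l = 2, final l = 0, so Δl = -2. E1 requires Δl = ±1: fails.
The transition is electric-dipole forbidden.

forbidden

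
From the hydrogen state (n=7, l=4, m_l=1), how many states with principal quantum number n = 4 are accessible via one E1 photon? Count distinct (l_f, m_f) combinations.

E1 requires Δl = ±1, so l_f ∈ {3, 5}; with 0 ≤ l_f ≤ n_f−1 = 3, the allowed l_f values are {3}.
For l_f = 3: m_f ∈ {m_i−1, m_i, m_i+1} ∩ [−3, 3] = {0, 1, 2} → 3 states.
Total: 3.

3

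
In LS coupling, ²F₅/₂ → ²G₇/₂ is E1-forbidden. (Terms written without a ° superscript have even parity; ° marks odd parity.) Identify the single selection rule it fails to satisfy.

parity

Parity must change: even → even — fails.
ΔS = 0: S: 1/2 → 1/2 — passes.
ΔL = 0, ±1 (not L=0↔0): L: 3 → 4, ΔL = +1 — passes.
ΔJ = 0, ±1 (not J=0↔0): J: 5/2 → 7/2, ΔJ = +1 — passes.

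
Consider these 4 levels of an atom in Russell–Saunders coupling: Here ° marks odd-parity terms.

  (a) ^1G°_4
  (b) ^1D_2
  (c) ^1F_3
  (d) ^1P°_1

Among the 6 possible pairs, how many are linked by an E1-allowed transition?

2

(a)–(b): forbidden (ΔL, ΔJ).
(a)–(c): allowed.
(a)–(d): forbidden (parity, ΔL, ΔJ).
(b)–(c): forbidden (parity).
(b)–(d): allowed.
(c)–(d): forbidden (ΔL, ΔJ).
Allowed pairs: 2 of 6.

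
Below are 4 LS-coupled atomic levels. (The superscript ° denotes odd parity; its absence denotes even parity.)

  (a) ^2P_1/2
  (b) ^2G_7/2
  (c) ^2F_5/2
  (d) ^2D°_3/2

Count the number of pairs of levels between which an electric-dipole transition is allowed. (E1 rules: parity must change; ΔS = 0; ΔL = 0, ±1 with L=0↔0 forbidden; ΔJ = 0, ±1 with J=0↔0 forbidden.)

2

(a)–(b): forbidden (parity, ΔL, ΔJ).
(a)–(c): forbidden (parity, ΔL, ΔJ).
(a)–(d): allowed.
(b)–(c): forbidden (parity).
(b)–(d): forbidden (ΔL, ΔJ).
(c)–(d): allowed.
Allowed pairs: 2 of 6.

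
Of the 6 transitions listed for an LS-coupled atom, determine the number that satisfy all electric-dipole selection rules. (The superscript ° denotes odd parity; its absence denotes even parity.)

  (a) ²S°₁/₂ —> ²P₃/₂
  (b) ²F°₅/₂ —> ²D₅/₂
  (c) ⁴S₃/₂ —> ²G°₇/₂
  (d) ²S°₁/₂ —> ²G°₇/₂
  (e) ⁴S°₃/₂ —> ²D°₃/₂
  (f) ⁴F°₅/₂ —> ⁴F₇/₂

(a) allowed
(b) allowed
(c) forbidden (ΔS, ΔL, ΔJ fail)
(d) forbidden (parity, ΔL, ΔJ fail)
(e) forbidden (parity, ΔS, ΔL fail)
(f) allowed
Total allowed: 3 of 6.

3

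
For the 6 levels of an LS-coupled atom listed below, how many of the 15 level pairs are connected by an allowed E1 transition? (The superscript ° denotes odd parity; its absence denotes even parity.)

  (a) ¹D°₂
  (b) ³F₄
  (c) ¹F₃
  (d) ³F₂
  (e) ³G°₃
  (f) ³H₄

(a)–(b): forbidden (ΔS, ΔJ).
(a)–(c): allowed.
(a)–(d): forbidden (ΔS).
(a)–(e): forbidden (parity, ΔS, ΔL).
(a)–(f): forbidden (ΔS, ΔL, ΔJ).
(b)–(c): forbidden (parity, ΔS).
(b)–(d): forbidden (parity, ΔJ).
(b)–(e): allowed.
(b)–(f): forbidden (parity, ΔL).
(c)–(d): forbidden (parity, ΔS).
(c)–(e): forbidden (ΔS).
(c)–(f): forbidden (parity, ΔS, ΔL).
(d)–(e): allowed.
(d)–(f): forbidden (parity, ΔL, ΔJ).
(e)–(f): allowed.
Allowed pairs: 4 of 15.

4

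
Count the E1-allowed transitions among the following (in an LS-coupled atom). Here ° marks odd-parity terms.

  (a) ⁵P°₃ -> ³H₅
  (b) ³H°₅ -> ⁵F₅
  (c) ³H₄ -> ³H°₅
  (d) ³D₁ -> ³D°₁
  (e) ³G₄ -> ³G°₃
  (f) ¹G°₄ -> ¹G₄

4

(a) forbidden (ΔS, ΔL, ΔJ fail)
(b) forbidden (ΔS, ΔL fail)
(c) allowed
(d) allowed
(e) allowed
(f) allowed
Total allowed: 4 of 6.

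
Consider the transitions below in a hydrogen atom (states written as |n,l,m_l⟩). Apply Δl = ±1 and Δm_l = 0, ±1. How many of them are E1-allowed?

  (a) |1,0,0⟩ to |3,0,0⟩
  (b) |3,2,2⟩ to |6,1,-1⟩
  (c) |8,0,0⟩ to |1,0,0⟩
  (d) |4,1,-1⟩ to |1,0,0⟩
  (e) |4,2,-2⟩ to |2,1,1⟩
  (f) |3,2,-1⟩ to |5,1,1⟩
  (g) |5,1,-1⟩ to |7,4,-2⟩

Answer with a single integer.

1

(a) forbidden — Δl = +0 (E1 requires Δl = ±1)
(b) forbidden — Δm_l = -3 (E1 requires Δm_l = 0, ±1)
(c) forbidden — Δl = +0 (E1 requires Δl = ±1)
(d) allowed
(e) forbidden — Δm_l = +3 (E1 requires Δm_l = 0, ±1)
(f) forbidden — Δm_l = +2 (E1 requires Δm_l = 0, ±1)
(g) forbidden — Δl = +3 (E1 requires Δl = ±1)
Total allowed: 1 of 7.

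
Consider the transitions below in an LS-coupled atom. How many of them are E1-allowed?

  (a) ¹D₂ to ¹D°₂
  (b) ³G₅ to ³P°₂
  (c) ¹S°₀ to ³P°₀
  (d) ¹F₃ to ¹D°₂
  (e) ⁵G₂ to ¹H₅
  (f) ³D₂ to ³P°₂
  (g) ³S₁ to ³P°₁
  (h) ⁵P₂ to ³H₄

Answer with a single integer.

4

(a) allowed
(b) forbidden (ΔL, ΔJ fail)
(c) forbidden (parity, ΔS, ΔJ fail)
(d) allowed
(e) forbidden (parity, ΔS, ΔJ fail)
(f) allowed
(g) allowed
(h) forbidden (parity, ΔS, ΔL, ΔJ fail)
Total allowed: 4 of 8.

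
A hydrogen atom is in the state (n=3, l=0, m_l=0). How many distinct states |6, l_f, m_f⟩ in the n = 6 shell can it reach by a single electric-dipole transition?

E1 requires Δl = ±1, so l_f ∈ {-1, 1}; with 0 ≤ l_f ≤ n_f−1 = 5, the allowed l_f values are {1}.
For l_f = 1: m_f ∈ {m_i−1, m_i, m_i+1} ∩ [−1, 1] = {-1, 0, 1} → 3 states.
Total: 3.

3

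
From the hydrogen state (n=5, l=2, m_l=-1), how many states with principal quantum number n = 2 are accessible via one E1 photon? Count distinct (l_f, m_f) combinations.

2

E1 requires Δl = ±1, so l_f ∈ {1, 3}; with 0 ≤ l_f ≤ n_f−1 = 1, the allowed l_f values are {1}.
For l_f = 1: m_f ∈ {m_i−1, m_i, m_i+1} ∩ [−1, 1] = {-1, 0} → 2 states.
Total: 2.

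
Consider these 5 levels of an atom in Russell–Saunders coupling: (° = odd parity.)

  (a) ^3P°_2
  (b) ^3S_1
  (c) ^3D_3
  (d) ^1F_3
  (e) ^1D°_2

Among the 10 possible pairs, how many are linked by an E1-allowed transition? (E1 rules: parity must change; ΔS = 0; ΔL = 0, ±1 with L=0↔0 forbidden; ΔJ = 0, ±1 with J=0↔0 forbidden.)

3

(a)–(b): allowed.
(a)–(c): allowed.
(a)–(d): forbidden (ΔS, ΔL).
(a)–(e): forbidden (parity, ΔS).
(b)–(c): forbidden (parity, ΔL, ΔJ).
(b)–(d): forbidden (parity, ΔS, ΔL, ΔJ).
(b)–(e): forbidden (ΔS, ΔL).
(c)–(d): forbidden (parity, ΔS).
(c)–(e): forbidden (ΔS).
(d)–(e): allowed.
Allowed pairs: 3 of 10.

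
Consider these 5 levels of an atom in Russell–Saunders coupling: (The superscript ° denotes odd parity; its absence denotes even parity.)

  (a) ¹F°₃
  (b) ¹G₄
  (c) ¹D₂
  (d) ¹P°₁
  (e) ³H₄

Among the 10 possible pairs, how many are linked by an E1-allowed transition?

(a)–(b): allowed.
(a)–(c): allowed.
(a)–(d): forbidden (parity, ΔL, ΔJ).
(a)–(e): forbidden (ΔS, ΔL).
(b)–(c): forbidden (parity, ΔL, ΔJ).
(b)–(d): forbidden (ΔL, ΔJ).
(b)–(e): forbidden (parity, ΔS).
(c)–(d): allowed.
(c)–(e): forbidden (parity, ΔS, ΔL, ΔJ).
(d)–(e): forbidden (ΔS, ΔL, ΔJ).
Allowed pairs: 3 of 10.

3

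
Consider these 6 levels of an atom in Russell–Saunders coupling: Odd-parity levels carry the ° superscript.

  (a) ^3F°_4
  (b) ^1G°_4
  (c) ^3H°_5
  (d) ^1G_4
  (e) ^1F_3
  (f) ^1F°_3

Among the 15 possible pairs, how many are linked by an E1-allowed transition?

(a)–(b): forbidden (parity, ΔS).
(a)–(c): forbidden (parity, ΔL).
(a)–(d): forbidden (ΔS).
(a)–(e): forbidden (ΔS).
(a)–(f): forbidden (parity, ΔS).
(b)–(c): forbidden (parity, ΔS).
(b)–(d): allowed.
(b)–(e): allowed.
(b)–(f): forbidden (parity).
(c)–(d): forbidden (ΔS).
(c)–(e): forbidden (ΔS, ΔL, ΔJ).
(c)–(f): forbidden (parity, ΔS, ΔL, ΔJ).
(d)–(e): forbidden (parity).
(d)–(f): allowed.
(e)–(f): allowed.
Allowed pairs: 4 of 15.

4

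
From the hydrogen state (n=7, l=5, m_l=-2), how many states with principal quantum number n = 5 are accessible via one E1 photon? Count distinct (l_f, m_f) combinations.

E1 requires Δl = ±1, so l_f ∈ {4, 6}; with 0 ≤ l_f ≤ n_f−1 = 4, the allowed l_f values are {4}.
For l_f = 4: m_f ∈ {m_i−1, m_i, m_i+1} ∩ [−4, 4] = {-3, -2, -1} → 3 states.
Total: 3.

3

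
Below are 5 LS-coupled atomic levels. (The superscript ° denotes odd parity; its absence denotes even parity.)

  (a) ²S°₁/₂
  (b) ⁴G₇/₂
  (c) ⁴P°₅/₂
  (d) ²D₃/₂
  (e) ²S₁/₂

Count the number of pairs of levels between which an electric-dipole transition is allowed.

0

(a)–(b): forbidden (ΔS, ΔL, ΔJ).
(a)–(c): forbidden (parity, ΔS, ΔJ).
(a)–(d): forbidden (ΔL).
(a)–(e): forbidden (ΔL).
(b)–(c): forbidden (ΔL).
(b)–(d): forbidden (parity, ΔS, ΔL, ΔJ).
(b)–(e): forbidden (parity, ΔS, ΔL, ΔJ).
(c)–(d): forbidden (ΔS).
(c)–(e): forbidden (ΔS, ΔJ).
(d)–(e): forbidden (parity, ΔL).
Allowed pairs: 0 of 10.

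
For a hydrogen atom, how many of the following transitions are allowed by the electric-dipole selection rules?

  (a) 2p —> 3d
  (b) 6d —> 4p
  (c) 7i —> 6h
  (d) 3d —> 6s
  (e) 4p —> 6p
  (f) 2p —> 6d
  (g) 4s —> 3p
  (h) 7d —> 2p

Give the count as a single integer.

(a) allowed
(b) allowed
(c) allowed
(d) forbidden — Δl = -2 (E1 requires Δl = ±1)
(e) forbidden — Δl = +0 (E1 requires Δl = ±1)
(f) allowed
(g) allowed
(h) allowed
Total allowed: 6 of 8.

6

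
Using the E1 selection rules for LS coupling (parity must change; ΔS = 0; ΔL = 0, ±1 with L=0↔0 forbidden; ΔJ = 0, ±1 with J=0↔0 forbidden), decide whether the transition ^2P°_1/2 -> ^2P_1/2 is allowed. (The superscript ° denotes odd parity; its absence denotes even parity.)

Parity must change: odd → even — passes.
ΔS = 0: S: 1/2 → 1/2 — passes.
ΔL = 0, ±1 (not L=0↔0): L: 1 → 1, ΔL = +0 — passes.
ΔJ = 0, ±1 (not J=0↔0): J: 1/2 → 1/2, ΔJ = +0 — passes.
All four E1 rules are satisfied.

allowed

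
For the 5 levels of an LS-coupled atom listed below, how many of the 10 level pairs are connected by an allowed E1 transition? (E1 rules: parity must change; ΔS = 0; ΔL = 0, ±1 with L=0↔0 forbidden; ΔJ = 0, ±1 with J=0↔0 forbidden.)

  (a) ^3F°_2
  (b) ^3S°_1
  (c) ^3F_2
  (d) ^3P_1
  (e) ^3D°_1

4

(a)–(b): forbidden (parity, ΔL).
(a)–(c): allowed.
(a)–(d): forbidden (ΔL).
(a)–(e): forbidden (parity).
(b)–(c): forbidden (ΔL).
(b)–(d): allowed.
(b)–(e): forbidden (parity, ΔL).
(c)–(d): forbidden (parity, ΔL).
(c)–(e): allowed.
(d)–(e): allowed.
Allowed pairs: 4 of 10.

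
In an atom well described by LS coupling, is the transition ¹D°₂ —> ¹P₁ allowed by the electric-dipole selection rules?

allowed

Reading off the term symbols: S 0→0, L 2→1, J 2→1, parity odd→even.
Parity must change: odd → even — ✓.
ΔS = 0: S: 0 → 0 — ✓.
ΔL = 0, ±1 (not L=0↔0): L: 2 → 1, ΔL = -1 — ✓.
ΔJ = 0, ±1 (not J=0↔0): J: 2 → 1, ΔJ = -1 — ✓.
All four E1 rules are satisfied.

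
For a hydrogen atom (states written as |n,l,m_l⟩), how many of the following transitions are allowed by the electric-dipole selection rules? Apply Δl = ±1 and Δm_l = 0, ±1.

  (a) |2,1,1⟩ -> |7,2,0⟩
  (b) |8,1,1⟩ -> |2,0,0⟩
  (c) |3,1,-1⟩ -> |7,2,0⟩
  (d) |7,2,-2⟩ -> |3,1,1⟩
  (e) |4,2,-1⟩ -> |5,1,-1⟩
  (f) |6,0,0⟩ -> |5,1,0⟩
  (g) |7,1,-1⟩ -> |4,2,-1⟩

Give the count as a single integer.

(a) allowed
(b) allowed
(c) allowed
(d) forbidden — Δm_l = +3 (E1 requires Δm_l = 0, ±1)
(e) allowed
(f) allowed
(g) allowed
Total allowed: 6 of 7.

6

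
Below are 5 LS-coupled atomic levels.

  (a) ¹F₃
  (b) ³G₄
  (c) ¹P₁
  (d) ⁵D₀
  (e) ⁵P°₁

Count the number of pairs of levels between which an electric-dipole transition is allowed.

1

(a)–(b): forbidden (parity, ΔS).
(a)–(c): forbidden (parity, ΔL, ΔJ).
(a)–(d): forbidden (parity, ΔS, ΔJ).
(a)–(e): forbidden (ΔS, ΔL, ΔJ).
(b)–(c): forbidden (parity, ΔS, ΔL, ΔJ).
(b)–(d): forbidden (parity, ΔS, ΔL, ΔJ).
(b)–(e): forbidden (ΔS, ΔL, ΔJ).
(c)–(d): forbidden (parity, ΔS).
(c)–(e): forbidden (ΔS).
(d)–(e): allowed.
Allowed pairs: 1 of 10.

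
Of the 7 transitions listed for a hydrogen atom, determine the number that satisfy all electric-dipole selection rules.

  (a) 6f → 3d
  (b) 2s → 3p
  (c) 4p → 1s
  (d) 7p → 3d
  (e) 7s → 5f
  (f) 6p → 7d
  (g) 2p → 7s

6

(a) allowed
(b) allowed
(c) allowed
(d) allowed
(e) forbidden — Δl = +3 (E1 requires Δl = ±1)
(f) allowed
(g) allowed
Total allowed: 6 of 7.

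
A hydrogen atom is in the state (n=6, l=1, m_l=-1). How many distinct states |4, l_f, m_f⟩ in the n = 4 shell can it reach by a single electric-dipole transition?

E1 requires Δl = ±1, so l_f ∈ {0, 2}; with 0 ≤ l_f ≤ n_f−1 = 3, the allowed l_f values are {0, 2}.
For l_f = 0: m_f ∈ {m_i−1, m_i, m_i+1} ∩ [−0, 0] = {0} → 1 state.
For l_f = 2: m_f ∈ {m_i−1, m_i, m_i+1} ∩ [−2, 2] = {-2, -1, 0} → 3 states.
Total: 4.

4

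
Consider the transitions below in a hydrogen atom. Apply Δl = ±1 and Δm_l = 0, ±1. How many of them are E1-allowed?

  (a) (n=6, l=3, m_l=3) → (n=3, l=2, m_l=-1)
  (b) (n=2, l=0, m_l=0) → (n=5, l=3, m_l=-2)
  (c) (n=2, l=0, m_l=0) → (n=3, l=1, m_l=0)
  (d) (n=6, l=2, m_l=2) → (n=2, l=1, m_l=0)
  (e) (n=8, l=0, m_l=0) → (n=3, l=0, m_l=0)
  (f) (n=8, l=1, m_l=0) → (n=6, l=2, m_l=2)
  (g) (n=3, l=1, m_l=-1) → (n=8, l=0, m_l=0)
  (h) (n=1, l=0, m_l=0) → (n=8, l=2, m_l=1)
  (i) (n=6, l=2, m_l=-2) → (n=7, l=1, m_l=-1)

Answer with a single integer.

(a) forbidden — Δm_l = -4 (E1 requires Δm_l = 0, ±1)
(b) forbidden — Δl = +3 (E1 requires Δl = ±1); Δm_l = -2 (E1 requires Δm_l = 0, ±1)
(c) allowed
(d) forbidden — Δm_l = -2 (E1 requires Δm_l = 0, ±1)
(e) forbidden — Δl = +0 (E1 requires Δl = ±1)
(f) forbidden — Δm_l = +2 (E1 requires Δm_l = 0, ±1)
(g) allowed
(h) forbidden — Δl = +2 (E1 requires Δl = ±1)
(i) allowed
Total allowed: 3 of 9.

3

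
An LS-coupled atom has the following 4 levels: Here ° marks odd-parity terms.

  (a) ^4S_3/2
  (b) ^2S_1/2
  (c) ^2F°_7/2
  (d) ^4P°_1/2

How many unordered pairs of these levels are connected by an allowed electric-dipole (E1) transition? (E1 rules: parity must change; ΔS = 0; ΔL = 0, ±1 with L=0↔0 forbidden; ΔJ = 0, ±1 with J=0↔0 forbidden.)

1

(a)–(b): forbidden (parity, ΔS, ΔL).
(a)–(c): forbidden (ΔS, ΔL, ΔJ).
(a)–(d): allowed.
(b)–(c): forbidden (ΔL, ΔJ).
(b)–(d): forbidden (ΔS).
(c)–(d): forbidden (parity, ΔS, ΔL, ΔJ).
Allowed pairs: 1 of 6.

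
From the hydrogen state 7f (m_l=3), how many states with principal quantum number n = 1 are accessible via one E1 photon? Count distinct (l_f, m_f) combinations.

0

E1 requires l_f ∈ {2, 4}, but neither lies in [0, 0], so no final state is reachable.
Total: 0.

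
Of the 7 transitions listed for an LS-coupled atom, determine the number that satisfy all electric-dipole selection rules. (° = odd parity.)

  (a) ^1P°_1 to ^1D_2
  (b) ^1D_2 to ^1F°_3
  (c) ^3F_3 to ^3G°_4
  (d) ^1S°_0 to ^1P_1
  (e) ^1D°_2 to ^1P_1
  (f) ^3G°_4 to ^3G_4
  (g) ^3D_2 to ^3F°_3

7

(a) allowed
(b) allowed
(c) allowed
(d) allowed
(e) allowed
(f) allowed
(g) allowed
Total allowed: 7 of 7.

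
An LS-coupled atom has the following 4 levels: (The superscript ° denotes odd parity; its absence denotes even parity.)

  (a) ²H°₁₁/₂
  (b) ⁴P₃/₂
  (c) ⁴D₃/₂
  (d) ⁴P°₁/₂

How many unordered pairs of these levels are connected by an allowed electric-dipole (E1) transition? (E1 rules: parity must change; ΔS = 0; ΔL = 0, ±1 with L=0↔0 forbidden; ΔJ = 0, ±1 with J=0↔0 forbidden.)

(a)–(b): forbidden (ΔS, ΔL, ΔJ).
(a)–(c): forbidden (ΔS, ΔL, ΔJ).
(a)–(d): forbidden (parity, ΔS, ΔL, ΔJ).
(b)–(c): forbidden (parity).
(b)–(d): allowed.
(c)–(d): allowed.
Allowed pairs: 2 of 6.

2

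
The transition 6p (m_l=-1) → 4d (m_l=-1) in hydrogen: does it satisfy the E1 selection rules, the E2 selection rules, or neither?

Δl = 2 − 1 = +1; l_i + l_f = 3.
Δm_l = +0.
E1 (Δl = ±1, |Δm_l| ≤ 1): satisfied.
E2 (Δl = 0,±2, l_i+l_f ≥ 2, |Δm_l| ≤ 2): not satisfied.

E1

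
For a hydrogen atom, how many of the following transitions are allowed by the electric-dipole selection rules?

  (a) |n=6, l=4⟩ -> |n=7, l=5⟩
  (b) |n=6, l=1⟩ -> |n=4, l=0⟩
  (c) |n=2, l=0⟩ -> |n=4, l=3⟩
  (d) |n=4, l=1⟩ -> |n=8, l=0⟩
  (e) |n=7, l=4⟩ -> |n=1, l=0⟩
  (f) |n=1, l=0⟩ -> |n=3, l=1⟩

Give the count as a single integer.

4

(a) allowed
(b) allowed
(c) forbidden — Δl = +3 (E1 requires Δl = ±1)
(d) allowed
(e) forbidden — Δl = -4 (E1 requires Δl = ±1)
(f) allowed
Total allowed: 4 of 6.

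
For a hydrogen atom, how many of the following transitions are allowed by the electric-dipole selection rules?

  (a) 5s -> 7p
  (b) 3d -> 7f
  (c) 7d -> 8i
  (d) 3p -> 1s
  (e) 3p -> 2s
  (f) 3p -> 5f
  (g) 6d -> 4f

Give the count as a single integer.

(a) allowed
(b) allowed
(c) forbidden — Δl = +4 (E1 requires Δl = ±1)
(d) allowed
(e) allowed
(f) forbidden — Δl = +2 (E1 requires Δl = ±1)
(g) allowed
Total allowed: 5 of 7.

5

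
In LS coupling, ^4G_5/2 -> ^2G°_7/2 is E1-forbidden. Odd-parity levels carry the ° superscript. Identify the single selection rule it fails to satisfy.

the ΔS = 0 rule

Reading off the term symbols: S 3/2→1/2, L 4→4, J 5/2→7/2, parity even→odd.
ΔL = 0, ±1 (not L=0↔0): L: 4 → 4, ΔL = +0 — ok.
ΔS = 0: S: 3/2 → 1/2 — fails.
Parity must change: even → odd — ok.
ΔJ = 0, ±1 (not J=0↔0): J: 5/2 → 7/2, ΔJ = +1 — ok.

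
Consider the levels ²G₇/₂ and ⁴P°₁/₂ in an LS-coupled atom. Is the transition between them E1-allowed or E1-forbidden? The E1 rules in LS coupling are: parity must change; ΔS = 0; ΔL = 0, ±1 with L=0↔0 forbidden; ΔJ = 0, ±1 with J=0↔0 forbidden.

forbidden

Reading off the term symbols: S 1/2→3/2, L 4→1, J 7/2→1/2, parity even→odd.
Parity must change: even → odd — ✓.
ΔS = 0: S: 1/2 → 3/2 — ✗.
ΔL = 0, ±1 (not L=0↔0): L: 4 → 1, ΔL = -3 — ✗.
ΔJ = 0, ±1 (not J=0↔0): J: 7/2 → 1/2, ΔJ = -3 — ✗.
Rule(s) violated: ΔS, ΔL, ΔJ.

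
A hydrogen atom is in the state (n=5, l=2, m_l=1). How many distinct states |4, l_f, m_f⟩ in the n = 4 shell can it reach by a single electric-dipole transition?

5

E1 requires Δl = ±1, so l_f ∈ {1, 3}; with 0 ≤ l_f ≤ n_f−1 = 3, the allowed l_f values are {1, 3}.
For l_f = 1: m_f ∈ {m_i−1, m_i, m_i+1} ∩ [−1, 1] = {0, 1} → 2 states.
For l_f = 3: m_f ∈ {m_i−1, m_i, m_i+1} ∩ [−3, 3] = {0, 1, 2} → 3 states.
Total: 5.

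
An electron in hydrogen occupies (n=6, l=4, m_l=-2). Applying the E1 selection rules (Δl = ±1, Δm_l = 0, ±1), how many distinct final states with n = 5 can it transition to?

E1 requires Δl = ±1, so l_f ∈ {3, 5}; with 0 ≤ l_f ≤ n_f−1 = 4, the allowed l_f values are {3}.
For l_f = 3: m_f ∈ {m_i−1, m_i, m_i+1} ∩ [−3, 3] = {-3, -2, -1} → 3 states.
Total: 3.

3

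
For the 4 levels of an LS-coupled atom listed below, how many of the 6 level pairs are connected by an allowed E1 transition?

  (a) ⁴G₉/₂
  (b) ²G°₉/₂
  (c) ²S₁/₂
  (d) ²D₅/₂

(a)–(b): forbidden (ΔS).
(a)–(c): forbidden (parity, ΔS, ΔL, ΔJ).
(a)–(d): forbidden (parity, ΔS, ΔL, ΔJ).
(b)–(c): forbidden (ΔL, ΔJ).
(b)–(d): forbidden (ΔL, ΔJ).
(c)–(d): forbidden (parity, ΔL, ΔJ).
Allowed pairs: 0 of 6.

0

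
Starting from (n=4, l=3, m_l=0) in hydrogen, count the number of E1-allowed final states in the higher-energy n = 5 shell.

E1 requires Δl = ±1, so l_f ∈ {2, 4}; with 0 ≤ l_f ≤ n_f−1 = 4, the allowed l_f values are {2, 4}.
For l_f = 2: m_f ∈ {m_i−1, m_i, m_i+1} ∩ [−2, 2] = {-1, 0, 1} → 3 states.
For l_f = 4: m_f ∈ {m_i−1, m_i, m_i+1} ∩ [−4, 4] = {-1, 0, 1} → 3 states.
Total: 6.

6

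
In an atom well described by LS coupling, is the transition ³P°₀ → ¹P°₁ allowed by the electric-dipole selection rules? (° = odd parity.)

ΔL = 0, ±1 (not L=0↔0): L: 1 → 1, ΔL = +0 — ok.
Parity must change: odd → odd — fails.
ΔS = 0: S: 1 → 0 — fails.
ΔJ = 0, ±1 (not J=0↔0): J: 0 → 1, ΔJ = +1 — ok.
Rule(s) violated: parity, ΔS.

forbidden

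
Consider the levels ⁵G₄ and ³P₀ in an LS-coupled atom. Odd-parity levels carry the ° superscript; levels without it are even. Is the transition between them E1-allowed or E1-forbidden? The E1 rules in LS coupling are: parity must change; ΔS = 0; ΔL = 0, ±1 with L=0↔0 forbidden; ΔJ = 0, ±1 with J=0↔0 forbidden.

forbidden

Reading off the term symbols: S 2→1, L 4→1, J 4→0, parity even→even.
ΔS = 0: S: 2 → 1 — fails.
ΔL = 0, ±1 (not L=0↔0): L: 4 → 1, ΔL = -3 — fails.
ΔJ = 0, ±1 (not J=0↔0): J: 4 → 0, ΔJ = -4 — fails.
Parity must change: even → even — fails.
Rule(s) violated: parity, ΔS, ΔL, ΔJ.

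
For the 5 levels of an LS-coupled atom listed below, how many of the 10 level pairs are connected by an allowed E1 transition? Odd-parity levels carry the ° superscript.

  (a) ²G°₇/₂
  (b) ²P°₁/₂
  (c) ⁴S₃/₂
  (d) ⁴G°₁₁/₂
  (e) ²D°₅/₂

(a)–(b): forbidden (parity, ΔL, ΔJ).
(a)–(c): forbidden (ΔS, ΔL, ΔJ).
(a)–(d): forbidden (parity, ΔS, ΔJ).
(a)–(e): forbidden (parity, ΔL).
(b)–(c): forbidden (ΔS).
(b)–(d): forbidden (parity, ΔS, ΔL, ΔJ).
(b)–(e): forbidden (parity, ΔJ).
(c)–(d): forbidden (ΔL, ΔJ).
(c)–(e): forbidden (ΔS, ΔL).
(d)–(e): forbidden (parity, ΔS, ΔL, ΔJ).
Allowed pairs: 0 of 10.

0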